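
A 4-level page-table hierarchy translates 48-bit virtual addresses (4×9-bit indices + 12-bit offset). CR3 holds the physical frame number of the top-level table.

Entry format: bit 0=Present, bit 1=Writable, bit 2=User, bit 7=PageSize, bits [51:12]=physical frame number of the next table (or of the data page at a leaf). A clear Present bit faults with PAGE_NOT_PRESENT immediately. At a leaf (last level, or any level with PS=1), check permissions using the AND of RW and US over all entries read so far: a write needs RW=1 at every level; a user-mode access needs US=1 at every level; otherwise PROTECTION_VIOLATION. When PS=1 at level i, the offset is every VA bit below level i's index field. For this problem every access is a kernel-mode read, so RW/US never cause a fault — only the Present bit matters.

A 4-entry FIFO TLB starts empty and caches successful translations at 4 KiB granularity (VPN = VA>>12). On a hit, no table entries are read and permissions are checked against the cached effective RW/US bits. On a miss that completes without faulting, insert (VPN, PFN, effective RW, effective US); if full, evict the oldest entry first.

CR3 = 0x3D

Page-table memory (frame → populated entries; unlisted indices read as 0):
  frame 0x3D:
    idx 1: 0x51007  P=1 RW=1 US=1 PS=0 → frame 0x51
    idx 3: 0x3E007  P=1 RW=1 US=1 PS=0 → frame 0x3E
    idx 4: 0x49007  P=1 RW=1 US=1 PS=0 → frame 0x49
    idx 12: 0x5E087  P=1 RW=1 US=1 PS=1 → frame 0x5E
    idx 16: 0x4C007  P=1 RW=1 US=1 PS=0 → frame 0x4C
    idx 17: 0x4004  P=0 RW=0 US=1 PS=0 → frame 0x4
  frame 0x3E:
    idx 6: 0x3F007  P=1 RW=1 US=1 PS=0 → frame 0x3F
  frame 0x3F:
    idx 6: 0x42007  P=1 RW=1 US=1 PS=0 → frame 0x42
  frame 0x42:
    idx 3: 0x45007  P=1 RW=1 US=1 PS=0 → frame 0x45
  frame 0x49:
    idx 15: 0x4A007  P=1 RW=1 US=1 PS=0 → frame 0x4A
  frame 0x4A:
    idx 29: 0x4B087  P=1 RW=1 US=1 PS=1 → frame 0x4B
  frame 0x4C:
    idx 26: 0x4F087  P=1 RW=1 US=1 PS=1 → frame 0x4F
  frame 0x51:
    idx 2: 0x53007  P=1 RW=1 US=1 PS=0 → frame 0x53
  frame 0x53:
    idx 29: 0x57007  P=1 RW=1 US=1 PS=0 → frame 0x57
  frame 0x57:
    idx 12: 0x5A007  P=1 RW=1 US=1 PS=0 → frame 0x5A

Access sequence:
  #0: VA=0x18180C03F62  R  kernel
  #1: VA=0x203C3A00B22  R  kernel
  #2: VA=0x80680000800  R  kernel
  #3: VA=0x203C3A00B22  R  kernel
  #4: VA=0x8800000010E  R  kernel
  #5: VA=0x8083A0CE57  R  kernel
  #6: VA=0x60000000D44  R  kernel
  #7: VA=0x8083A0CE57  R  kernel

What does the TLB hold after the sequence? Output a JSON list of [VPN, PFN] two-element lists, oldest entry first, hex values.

Walk each access:
#0 VA=0x18180C03F62 (r,kernel):
  [0] read 0x3D idx=3: raw=0x3E007 flags P=1 W=1 U=1 S=0
  [1] read 0x3E idx=6: raw=0x3F007 flags P=1 W=1 U=1 S=0
  [2] read 0x3F idx=6: raw=0x42007 flags P=1 W=1 U=1 S=0
  [3] read 0x42 idx=3: raw=0x45007 flags P=1 W=1 U=1 S=0
  ✓ 0x45F62  — 4 lookups
#1 VA=0x203C3A00B22 (r,kernel):
  [0] read 0x3D idx=4: raw=0x49007 flags P=1 W=1 U=1 S=0
  [1] read 0x49 idx=15: raw=0x4A007 flags P=1 W=1 U=1 S=0
  [2] read 0x4A idx=29: raw=0x4B087 flags P=1 W=1 U=1 S=1
  ✓ 0x4BB22 (huge @L2)  — 3 lookups
#2 VA=0x80680000800 (r,kernel):
  [0] read 0x3D idx=16: raw=0x4C007 flags P=1 W=1 U=1 S=0
  [1] read 0x4C idx=26: raw=0x4F087 flags P=1 W=1 U=1 S=1
  ✓ 0x4F800 (huge @L1)  — 2 lookups
#3 VA=0x203C3A00B22 (r,kernel):
  TLB hit vpn=0x203C3A00 → PA=0x4BB22
#4 VA=0x8800000010E (r,kernel):
  [0] read 0x3D idx=17: raw=0x4004 flags P=0 W=0 U=1 S=0
  ⇒ fault: PAGE_NOT_PRESENT  — 1 lookups
#5 VA=0x8083A0CE57 (r,kernel):
  [0] read 0x3D idx=1: raw=0x51007 flags P=1 W=1 U=1 S=0
  [1] read 0x51 idx=2: raw=0x53007 flags P=1 W=1 U=1 S=0
  [2] read 0x53 idx=29: raw=0x57007 flags P=1 W=1 U=1 S=0
  [3] read 0x57 idx=12: raw=0x5A007 flags P=1 W=1 U=1 S=0
  ✓ 0x5AE57  — 4 lookups
#6 VA=0x60000000D44 (r,kernel):
  [0] read 0x3D idx=12: raw=0x5E087 flags P=1 W=1 U=1 S=1
  ✓ 0x5ED44 (huge @L0)  — 1 lookups
#7 VA=0x8083A0CE57 (r,kernel):
  TLB hit vpn=0x8083A0C → PA=0x5AE57

TLB: [["0x203C3A00", "0x4B"], ["0x80680000", "0x4F"], ["0x8083A0C", "0x5A"], ["0x60000000", "0x5E"]]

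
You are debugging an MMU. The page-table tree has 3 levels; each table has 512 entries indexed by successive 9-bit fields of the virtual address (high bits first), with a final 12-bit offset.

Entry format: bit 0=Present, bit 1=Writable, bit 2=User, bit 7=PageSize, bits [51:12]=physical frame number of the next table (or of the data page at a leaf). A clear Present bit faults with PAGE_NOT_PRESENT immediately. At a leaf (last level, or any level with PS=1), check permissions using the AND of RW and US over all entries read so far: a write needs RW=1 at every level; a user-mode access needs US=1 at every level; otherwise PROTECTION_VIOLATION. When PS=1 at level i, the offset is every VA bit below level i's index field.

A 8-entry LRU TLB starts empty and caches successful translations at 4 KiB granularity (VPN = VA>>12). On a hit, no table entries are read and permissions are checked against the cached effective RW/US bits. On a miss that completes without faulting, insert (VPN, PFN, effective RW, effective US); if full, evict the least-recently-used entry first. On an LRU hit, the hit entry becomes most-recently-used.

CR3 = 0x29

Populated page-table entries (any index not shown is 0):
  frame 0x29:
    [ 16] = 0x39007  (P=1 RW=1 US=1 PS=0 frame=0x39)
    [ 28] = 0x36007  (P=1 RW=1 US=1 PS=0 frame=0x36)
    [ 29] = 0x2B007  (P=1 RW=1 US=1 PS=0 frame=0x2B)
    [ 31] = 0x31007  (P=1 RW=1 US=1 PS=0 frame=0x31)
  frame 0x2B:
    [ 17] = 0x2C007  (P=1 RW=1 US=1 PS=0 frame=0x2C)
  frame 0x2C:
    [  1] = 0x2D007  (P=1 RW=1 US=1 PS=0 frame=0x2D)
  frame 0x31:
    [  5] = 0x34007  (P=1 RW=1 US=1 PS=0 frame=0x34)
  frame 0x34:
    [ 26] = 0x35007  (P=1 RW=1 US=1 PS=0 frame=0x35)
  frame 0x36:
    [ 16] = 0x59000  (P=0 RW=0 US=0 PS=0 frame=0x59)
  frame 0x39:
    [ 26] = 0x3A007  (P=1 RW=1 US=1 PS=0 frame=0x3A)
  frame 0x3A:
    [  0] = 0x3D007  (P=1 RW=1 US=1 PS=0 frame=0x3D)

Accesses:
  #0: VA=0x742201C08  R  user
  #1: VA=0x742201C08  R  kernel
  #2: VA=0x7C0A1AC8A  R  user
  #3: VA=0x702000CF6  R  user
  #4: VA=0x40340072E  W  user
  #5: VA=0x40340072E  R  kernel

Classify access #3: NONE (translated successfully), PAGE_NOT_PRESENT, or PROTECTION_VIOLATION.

Trace:
#0 VA=0x742201C08 (r,user):
  L0 @0x29[29] → 0x2B007  P=1,RW=1,US=1,PS=0
  L1 @0x2B[17] → 0x2C007  P=1,RW=1,US=1,PS=0
  L2 @0x2C[1] → 0x2D007  P=1,RW=1,US=1,PS=0
  ⇒ phys 0x2DC08  [3 reads]
#1 VA=0x742201C08 (r,kernel):
  TLB hit vpn=0x742201 → PA=0x2DC08
#2 VA=0x7C0A1AC8A (r,user):
  L0 @0x29[31] → 0x31007  P=1,RW=1,US=1,PS=0
  L1 @0x31[5] → 0x34007  P=1,RW=1,US=1,PS=0
  L2 @0x34[26] → 0x35007  P=1,RW=1,US=1,PS=0
  ⇒ phys 0x35C8A  [3 reads]
#3 VA=0x702000CF6 (r,user):
  L0 @0x29[28] → 0x36007  P=1,RW=1,US=1,PS=0
  L1 @0x36[16] → 0x59000  P=0,RW=0,US=0,PS=0
  ⇒ fault: PAGE_NOT_PRESENT  — 2 lookups
#4 VA=0x40340072E (w,user):
  L0 @0x29[16] → 0x39007  P=1,RW=1,US=1,PS=0
  L1 @0x39[26] → 0x3A007  P=1,RW=1,US=1,PS=0
  L2 @0x3A[0] → 0x3D007  P=1,RW=1,US=1,PS=0
  ⇒ phys 0x3D72E  [3 reads]
#5 VA=0x40340072E (r,kernel):
  TLB hit vpn=0x403400 → PA=0x3D72E

Access #3 fault: PAGE_NOT_PRESENT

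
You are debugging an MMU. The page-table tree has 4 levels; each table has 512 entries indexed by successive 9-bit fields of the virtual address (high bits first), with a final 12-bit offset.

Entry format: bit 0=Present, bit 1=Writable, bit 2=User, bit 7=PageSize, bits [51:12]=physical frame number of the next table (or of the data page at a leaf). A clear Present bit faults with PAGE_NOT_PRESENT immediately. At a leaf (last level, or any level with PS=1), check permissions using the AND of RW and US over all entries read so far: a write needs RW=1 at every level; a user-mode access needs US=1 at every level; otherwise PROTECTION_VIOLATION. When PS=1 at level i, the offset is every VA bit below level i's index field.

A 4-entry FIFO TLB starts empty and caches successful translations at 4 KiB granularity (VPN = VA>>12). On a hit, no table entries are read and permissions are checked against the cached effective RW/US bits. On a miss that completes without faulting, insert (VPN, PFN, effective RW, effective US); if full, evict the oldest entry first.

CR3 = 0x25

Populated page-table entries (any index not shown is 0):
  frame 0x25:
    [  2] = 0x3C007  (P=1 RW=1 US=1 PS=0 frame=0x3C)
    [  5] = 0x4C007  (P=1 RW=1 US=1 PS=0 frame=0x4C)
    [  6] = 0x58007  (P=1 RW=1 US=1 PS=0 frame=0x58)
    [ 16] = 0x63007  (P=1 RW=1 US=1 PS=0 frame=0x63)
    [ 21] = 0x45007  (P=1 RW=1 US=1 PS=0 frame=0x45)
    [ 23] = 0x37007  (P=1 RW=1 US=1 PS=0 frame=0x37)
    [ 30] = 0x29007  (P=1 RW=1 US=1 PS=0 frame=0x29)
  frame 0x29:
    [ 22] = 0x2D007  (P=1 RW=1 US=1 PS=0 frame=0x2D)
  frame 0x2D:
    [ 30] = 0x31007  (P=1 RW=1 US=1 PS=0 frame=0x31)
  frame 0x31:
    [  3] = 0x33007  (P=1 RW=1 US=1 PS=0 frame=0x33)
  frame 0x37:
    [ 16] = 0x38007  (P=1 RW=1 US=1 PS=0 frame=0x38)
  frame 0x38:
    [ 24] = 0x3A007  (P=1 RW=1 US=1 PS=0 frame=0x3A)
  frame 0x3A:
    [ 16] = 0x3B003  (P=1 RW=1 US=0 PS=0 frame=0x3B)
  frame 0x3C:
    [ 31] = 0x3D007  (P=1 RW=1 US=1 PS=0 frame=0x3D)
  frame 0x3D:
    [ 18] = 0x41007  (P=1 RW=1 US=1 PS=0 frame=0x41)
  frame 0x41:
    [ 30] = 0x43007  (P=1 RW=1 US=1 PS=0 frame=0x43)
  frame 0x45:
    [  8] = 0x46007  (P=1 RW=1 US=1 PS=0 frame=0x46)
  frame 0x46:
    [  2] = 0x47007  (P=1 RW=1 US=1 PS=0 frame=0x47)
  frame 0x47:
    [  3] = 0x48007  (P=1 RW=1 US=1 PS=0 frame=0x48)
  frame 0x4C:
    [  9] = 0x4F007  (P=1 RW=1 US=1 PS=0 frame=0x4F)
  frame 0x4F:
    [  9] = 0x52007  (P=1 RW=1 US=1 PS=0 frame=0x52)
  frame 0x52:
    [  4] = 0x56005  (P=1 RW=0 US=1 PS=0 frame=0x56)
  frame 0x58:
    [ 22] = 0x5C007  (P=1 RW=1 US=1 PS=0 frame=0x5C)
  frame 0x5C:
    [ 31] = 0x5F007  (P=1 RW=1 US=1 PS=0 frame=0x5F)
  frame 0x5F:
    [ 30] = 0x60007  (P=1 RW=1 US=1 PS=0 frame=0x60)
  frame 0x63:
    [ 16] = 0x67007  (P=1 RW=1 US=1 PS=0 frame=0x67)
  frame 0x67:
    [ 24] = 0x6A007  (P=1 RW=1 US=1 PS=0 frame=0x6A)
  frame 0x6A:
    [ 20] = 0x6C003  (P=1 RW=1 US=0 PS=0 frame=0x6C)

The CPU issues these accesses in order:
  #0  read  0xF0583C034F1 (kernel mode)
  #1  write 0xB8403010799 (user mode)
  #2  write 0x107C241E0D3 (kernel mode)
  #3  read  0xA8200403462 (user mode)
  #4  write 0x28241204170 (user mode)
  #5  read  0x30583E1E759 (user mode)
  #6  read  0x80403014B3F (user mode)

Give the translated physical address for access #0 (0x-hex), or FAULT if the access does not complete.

Per-access translation:
#0 VA=0xF0583C034F1 (r,kernel):
  L0 @0x25[30] → 0x29007  P=1,RW=1,US=1,PS=0
  L1 @0x29[22] → 0x2D007  P=1,RW=1,US=1,PS=0
  L2 @0x2D[30] → 0x31007  P=1,RW=1,US=1,PS=0
  L3 @0x31[3] → 0x33007  P=1,RW=1,US=1,PS=0
  → PA=0x334F1  (4 entries read)
#1 VA=0xB8403010799 (w,user):
  L0 @0x25[23] → 0x37007  P=1,RW=1,US=1,PS=0
  L1 @0x37[16] → 0x38007  P=1,RW=1,US=1,PS=0
  L2 @0x38[24] → 0x3A007  P=1,RW=1,US=1,PS=0
  L3 @0x3A[16] → 0x3B003  P=1,RW=1,US=0,PS=0
  → PROTECTION_VIOLATION  (4 entries read)
#2 VA=0x107C241E0D3 (w,kernel):
  L0 @0x25[2] → 0x3C007  P=1,RW=1,US=1,PS=0
  L1 @0x3C[31] → 0x3D007  P=1,RW=1,US=1,PS=0
  L2 @0x3D[18] → 0x41007  P=1,RW=1,US=1,PS=0
  L3 @0x41[30] → 0x43007  P=1,RW=1,US=1,PS=0
  → PA=0x430D3  (4 entries read)
#3 VA=0xA8200403462 (r,user):
  L0 @0x25[21] → 0x45007  P=1,RW=1,US=1,PS=0
  L1 @0x45[8] → 0x46007  P=1,RW=1,US=1,PS=0
  L2 @0x46[2] → 0x47007  P=1,RW=1,US=1,PS=0
  L3 @0x47[3] → 0x48007  P=1,RW=1,US=1,PS=0
  → PA=0x48462  (4 entries read)
#4 VA=0x28241204170 (w,user):
  L0 @0x25[5] → 0x4C007  P=1,RW=1,US=1,PS=0
  L1 @0x4C[9] → 0x4F007  P=1,RW=1,US=1,PS=0
  L2 @0x4F[9] → 0x52007  P=1,RW=1,US=1,PS=0
  L3 @0x52[4] → 0x56005  P=1,RW=0,US=1,PS=0
  → PROTECTION_VIOLATION  (4 entries read)
#5 VA=0x30583E1E759 (r,user):
  L0 @0x25[6] → 0x58007  P=1,RW=1,US=1,PS=0
  L1 @0x58[22] → 0x5C007  P=1,RW=1,US=1,PS=0
  L2 @0x5C[31] → 0x5F007  P=1,RW=1,US=1,PS=0
  L3 @0x5F[30] → 0x60007  P=1,RW=1,US=1,PS=0
  → PA=0x60759  (4 entries read)
#6 VA=0x80403014B3F (r,user):
  L0 @0x25[16] → 0x63007  P=1,RW=1,US=1,PS=0
  L1 @0x63[16] → 0x67007  P=1,RW=1,US=1,PS=0
  L2 @0x67[24] → 0x6A007  P=1,RW=1,US=1,PS=0
  L3 @0x6A[20] → 0x6C003  P=1,RW=1,US=0,PS=0
  → PROTECTION_VIOLATION  (4 entries read)

Access #0 PA: 0x334F1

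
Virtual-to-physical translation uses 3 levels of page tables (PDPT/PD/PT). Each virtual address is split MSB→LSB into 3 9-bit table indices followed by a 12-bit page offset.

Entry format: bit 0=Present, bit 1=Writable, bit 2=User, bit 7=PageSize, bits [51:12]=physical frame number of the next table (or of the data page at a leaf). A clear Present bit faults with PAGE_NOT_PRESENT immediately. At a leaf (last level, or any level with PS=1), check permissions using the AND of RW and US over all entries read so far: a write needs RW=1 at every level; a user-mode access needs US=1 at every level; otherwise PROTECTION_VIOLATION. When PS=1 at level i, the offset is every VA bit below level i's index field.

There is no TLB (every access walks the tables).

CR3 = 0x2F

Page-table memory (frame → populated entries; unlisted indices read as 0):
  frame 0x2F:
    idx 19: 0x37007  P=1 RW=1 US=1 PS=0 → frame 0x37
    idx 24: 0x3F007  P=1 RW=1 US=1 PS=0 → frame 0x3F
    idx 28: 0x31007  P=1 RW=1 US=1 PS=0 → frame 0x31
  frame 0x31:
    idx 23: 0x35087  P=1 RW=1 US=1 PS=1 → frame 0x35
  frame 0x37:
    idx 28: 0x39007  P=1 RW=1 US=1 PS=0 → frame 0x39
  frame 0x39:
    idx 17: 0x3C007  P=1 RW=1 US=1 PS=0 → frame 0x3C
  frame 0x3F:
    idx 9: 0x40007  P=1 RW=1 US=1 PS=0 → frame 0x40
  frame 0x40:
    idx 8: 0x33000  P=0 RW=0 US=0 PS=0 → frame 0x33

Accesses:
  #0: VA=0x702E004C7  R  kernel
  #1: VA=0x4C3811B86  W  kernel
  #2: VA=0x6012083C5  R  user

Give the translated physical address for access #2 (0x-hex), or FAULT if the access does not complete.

Per-access translation:
#0 VA=0x702E004C7 (r,kernel):
  L0: frame=0x2F idx=28 entry=0x31007 [P=1 RW=1 US=1 PS=0]
  L1: frame=0x31 idx=23 entry=0x35087 [P=1 RW=1 US=1 PS=1]
  → PA=0x354C7 (huge @L1)  (2 entries read)
#1 VA=0x4C3811B86 (w,kernel):
  L0: frame=0x2F idx=19 entry=0x37007 [P=1 RW=1 US=1 PS=0]
  L1: frame=0x37 idx=28 entry=0x39007 [P=1 RW=1 US=1 PS=0]
  L2: frame=0x39 idx=17 entry=0x3C007 [P=1 RW=1 US=1 PS=0]
  → PA=0x3CB86  (3 entries read)
#2 VA=0x6012083C5 (r,user):
  L0: frame=0x2F idx=24 entry=0x3F007 [P=1 RW=1 US=1 PS=0]
  L1: frame=0x3F idx=9 entry=0x40007 [P=1 RW=1 US=1 PS=0]
  L2: frame=0x40 idx=8 entry=0x33000 [P=0 RW=0 US=0 PS=0]
  ⇒ fault: PAGE_NOT_PRESENT  — 3 lookups

Access #2 PA: FAULT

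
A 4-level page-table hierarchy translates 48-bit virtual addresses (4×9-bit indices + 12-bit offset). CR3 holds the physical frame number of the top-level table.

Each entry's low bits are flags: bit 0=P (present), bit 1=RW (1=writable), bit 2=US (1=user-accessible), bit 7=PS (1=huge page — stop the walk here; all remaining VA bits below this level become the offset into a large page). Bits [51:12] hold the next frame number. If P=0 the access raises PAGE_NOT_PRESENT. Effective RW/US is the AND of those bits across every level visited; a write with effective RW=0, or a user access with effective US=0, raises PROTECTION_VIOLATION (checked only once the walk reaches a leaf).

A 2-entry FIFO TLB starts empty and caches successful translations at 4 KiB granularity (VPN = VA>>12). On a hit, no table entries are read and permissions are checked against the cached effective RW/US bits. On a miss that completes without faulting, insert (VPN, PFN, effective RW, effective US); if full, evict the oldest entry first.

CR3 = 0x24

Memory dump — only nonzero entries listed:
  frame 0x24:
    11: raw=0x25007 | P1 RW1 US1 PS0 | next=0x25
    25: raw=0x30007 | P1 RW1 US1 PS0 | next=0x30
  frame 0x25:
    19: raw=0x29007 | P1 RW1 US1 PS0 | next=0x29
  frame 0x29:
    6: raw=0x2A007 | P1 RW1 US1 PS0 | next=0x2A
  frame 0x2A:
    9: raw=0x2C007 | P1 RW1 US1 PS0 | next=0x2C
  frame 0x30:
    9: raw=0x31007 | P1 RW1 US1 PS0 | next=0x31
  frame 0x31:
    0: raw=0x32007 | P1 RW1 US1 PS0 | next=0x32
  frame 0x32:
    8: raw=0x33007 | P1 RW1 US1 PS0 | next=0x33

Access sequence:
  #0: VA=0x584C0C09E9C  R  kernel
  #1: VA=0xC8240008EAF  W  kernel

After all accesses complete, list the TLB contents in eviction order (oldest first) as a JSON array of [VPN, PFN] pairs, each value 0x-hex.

Trace:
#0 VA=0x584C0C09E9C (r,kernel):
  [0] read 0x24 idx=11: raw=0x25007 flags P=1 W=1 U=1 S=0
  [1] read 0x25 idx=19: raw=0x29007 flags P=1 W=1 U=1 S=0
  [2] read 0x29 idx=6: raw=0x2A007 flags P=1 W=1 U=1 S=0
  [3] read 0x2A idx=9: raw=0x2C007 flags P=1 W=1 U=1 S=0
  ✓ 0x2CE9C  — 4 lookups
#1 VA=0xC8240008EAF (w,kernel):
  [0] read 0x24 idx=25: raw=0x30007 flags P=1 W=1 U=1 S=0
  [1] read 0x30 idx=9: raw=0x31007 flags P=1 W=1 U=1 S=0
  [2] read 0x31 idx=0: raw=0x32007 flags P=1 W=1 U=1 S=0
  [3] read 0x32 idx=8: raw=0x33007 flags P=1 W=1 U=1 S=0
  ✓ 0x33EAF  — 4 lookups

TLB: [["0x584C0C09", "0x2C"], ["0xC8240008", "0x33"]]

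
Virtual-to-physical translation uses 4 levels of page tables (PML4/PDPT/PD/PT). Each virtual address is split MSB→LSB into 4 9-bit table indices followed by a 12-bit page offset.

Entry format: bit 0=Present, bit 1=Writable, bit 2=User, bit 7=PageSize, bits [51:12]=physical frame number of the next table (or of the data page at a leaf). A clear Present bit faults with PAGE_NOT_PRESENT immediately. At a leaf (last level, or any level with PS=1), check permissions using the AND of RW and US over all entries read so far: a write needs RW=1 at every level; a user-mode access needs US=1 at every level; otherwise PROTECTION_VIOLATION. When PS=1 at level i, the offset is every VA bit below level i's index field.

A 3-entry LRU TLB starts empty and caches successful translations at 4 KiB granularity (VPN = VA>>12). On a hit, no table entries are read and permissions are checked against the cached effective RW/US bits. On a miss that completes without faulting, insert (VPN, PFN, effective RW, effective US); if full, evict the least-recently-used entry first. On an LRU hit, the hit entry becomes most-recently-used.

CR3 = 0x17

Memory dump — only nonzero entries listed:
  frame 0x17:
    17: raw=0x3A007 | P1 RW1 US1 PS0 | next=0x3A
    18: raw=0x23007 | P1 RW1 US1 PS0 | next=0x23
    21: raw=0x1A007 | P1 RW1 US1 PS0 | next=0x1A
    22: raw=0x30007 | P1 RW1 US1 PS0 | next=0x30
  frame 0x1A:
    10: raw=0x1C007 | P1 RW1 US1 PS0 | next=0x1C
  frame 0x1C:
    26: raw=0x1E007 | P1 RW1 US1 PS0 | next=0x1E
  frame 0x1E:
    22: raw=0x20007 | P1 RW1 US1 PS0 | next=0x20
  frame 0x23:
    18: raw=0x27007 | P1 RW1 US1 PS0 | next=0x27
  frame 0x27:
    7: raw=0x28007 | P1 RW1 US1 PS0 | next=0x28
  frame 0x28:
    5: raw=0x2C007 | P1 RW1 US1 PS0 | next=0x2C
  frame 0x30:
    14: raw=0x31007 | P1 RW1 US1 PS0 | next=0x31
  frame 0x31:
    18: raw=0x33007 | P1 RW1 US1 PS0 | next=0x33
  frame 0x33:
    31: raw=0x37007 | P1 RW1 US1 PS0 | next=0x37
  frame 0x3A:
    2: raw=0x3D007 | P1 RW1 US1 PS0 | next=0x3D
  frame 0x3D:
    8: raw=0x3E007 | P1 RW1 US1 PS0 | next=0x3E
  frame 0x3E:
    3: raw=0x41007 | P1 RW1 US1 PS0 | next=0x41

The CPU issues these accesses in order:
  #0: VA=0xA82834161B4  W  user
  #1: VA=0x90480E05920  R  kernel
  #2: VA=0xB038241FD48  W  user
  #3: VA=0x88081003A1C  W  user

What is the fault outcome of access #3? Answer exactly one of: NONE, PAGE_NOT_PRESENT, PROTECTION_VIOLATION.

Trace:
#0 VA=0xA82834161B4 (w,user):
  lvl0: tbl 0x17, slot 21 ⇒ 0x1A007 (P1/RW1/US1/PS0)
  lvl1: tbl 0x1A, slot 10 ⇒ 0x1C007 (P1/RW1/US1/PS0)
  lvl2: tbl 0x1C, slot 26 ⇒ 0x1E007 (P1/RW1/US1/PS0)
  lvl3: tbl 0x1E, slot 22 ⇒ 0x20007 (P1/RW1/US1/PS0)
  ⇒ phys 0x201B4  [4 reads]
#1 VA=0x90480E05920 (r,kernel):
  lvl0: tbl 0x17, slot 18 ⇒ 0x23007 (P1/RW1/US1/PS0)
  lvl1: tbl 0x23, slot 18 ⇒ 0x27007 (P1/RW1/US1/PS0)
  lvl2: tbl 0x27, slot 7 ⇒ 0x28007 (P1/RW1/US1/PS0)
  lvl3: tbl 0x28, slot 5 ⇒ 0x2C007 (P1/RW1/US1/PS0)
  ⇒ phys 0x2C920  [4 reads]
#2 VA=0xB038241FD48 (w,user):
  lvl0: tbl 0x17, slot 22 ⇒ 0x30007 (P1/RW1/US1/PS0)
  lvl1: tbl 0x30, slot 14 ⇒ 0x31007 (P1/RW1/US1/PS0)
  lvl2: tbl 0x31, slot 18 ⇒ 0x33007 (P1/RW1/US1/PS0)
  lvl3: tbl 0x33, slot 31 ⇒ 0x37007 (P1/RW1/US1/PS0)
  ⇒ phys 0x37D48  [4 reads]
#3 VA=0x88081003A1C (w,user):
  lvl0: tbl 0x17, slot 17 ⇒ 0x3A007 (P1/RW1/US1/PS0)
  lvl1: tbl 0x3A, slot 2 ⇒ 0x3D007 (P1/RW1/US1/PS0)
  lvl2: tbl 0x3D, slot 8 ⇒ 0x3E007 (P1/RW1/US1/PS0)
  lvl3: tbl 0x3E, slot 3 ⇒ 0x41007 (P1/RW1/US1/PS0)
  ⇒ phys 0x41A1C  [4 reads]

Access #3 fault: NONE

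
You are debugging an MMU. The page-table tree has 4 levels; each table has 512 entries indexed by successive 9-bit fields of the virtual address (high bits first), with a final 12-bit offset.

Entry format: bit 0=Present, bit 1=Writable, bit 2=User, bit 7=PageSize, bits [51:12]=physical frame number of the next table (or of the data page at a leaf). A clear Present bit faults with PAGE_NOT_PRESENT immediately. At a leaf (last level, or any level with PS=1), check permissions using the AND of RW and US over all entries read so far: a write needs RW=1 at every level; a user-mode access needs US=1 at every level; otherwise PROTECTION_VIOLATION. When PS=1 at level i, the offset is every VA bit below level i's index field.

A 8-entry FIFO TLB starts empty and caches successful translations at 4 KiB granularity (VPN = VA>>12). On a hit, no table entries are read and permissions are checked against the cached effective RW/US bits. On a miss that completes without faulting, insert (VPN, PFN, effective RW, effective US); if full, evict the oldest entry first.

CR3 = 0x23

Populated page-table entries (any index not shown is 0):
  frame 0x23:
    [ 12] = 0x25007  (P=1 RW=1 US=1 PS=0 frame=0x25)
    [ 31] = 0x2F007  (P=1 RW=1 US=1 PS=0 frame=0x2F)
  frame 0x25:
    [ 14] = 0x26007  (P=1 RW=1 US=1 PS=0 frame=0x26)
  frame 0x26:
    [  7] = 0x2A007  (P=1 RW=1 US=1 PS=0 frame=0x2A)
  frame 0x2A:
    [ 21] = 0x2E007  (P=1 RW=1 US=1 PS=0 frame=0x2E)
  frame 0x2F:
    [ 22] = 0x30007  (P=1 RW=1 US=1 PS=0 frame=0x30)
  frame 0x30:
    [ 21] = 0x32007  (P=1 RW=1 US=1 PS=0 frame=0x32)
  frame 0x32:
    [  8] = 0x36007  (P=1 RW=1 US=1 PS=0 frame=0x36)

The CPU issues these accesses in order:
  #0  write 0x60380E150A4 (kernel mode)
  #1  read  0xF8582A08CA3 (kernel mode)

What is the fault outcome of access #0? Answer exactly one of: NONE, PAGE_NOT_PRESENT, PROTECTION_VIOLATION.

Per-access translation:
#0 VA=0x60380E150A4 (w,kernel):
  L0: frame=0x23 idx=12 entry=0x25007 [P=1 RW=1 US=1 PS=0]
  L1: frame=0x25 idx=14 entry=0x26007 [P=1 RW=1 US=1 PS=0]
  L2: frame=0x26 idx=7 entry=0x2A007 [P=1 RW=1 US=1 PS=0]
  L3: frame=0x2A idx=21 entry=0x2E007 [P=1 RW=1 US=1 PS=0]
  ✓ 0x2E0A4  — 4 lookups
#1 VA=0xF8582A08CA3 (r,kernel):
  L0: frame=0x23 idx=31 entry=0x2F007 [P=1 RW=1 US=1 PS=0]
  L1: frame=0x2F idx=22 entry=0x30007 [P=1 RW=1 US=1 PS=0]
  L2: frame=0x30 idx=21 entry=0x32007 [P=1 RW=1 US=1 PS=0]
  L3: frame=0x32 idx=8 entry=0x36007 [P=1 RW=1 US=1 PS=0]
  ✓ 0x36CA3  — 4 lookups

Access #0 fault: NONE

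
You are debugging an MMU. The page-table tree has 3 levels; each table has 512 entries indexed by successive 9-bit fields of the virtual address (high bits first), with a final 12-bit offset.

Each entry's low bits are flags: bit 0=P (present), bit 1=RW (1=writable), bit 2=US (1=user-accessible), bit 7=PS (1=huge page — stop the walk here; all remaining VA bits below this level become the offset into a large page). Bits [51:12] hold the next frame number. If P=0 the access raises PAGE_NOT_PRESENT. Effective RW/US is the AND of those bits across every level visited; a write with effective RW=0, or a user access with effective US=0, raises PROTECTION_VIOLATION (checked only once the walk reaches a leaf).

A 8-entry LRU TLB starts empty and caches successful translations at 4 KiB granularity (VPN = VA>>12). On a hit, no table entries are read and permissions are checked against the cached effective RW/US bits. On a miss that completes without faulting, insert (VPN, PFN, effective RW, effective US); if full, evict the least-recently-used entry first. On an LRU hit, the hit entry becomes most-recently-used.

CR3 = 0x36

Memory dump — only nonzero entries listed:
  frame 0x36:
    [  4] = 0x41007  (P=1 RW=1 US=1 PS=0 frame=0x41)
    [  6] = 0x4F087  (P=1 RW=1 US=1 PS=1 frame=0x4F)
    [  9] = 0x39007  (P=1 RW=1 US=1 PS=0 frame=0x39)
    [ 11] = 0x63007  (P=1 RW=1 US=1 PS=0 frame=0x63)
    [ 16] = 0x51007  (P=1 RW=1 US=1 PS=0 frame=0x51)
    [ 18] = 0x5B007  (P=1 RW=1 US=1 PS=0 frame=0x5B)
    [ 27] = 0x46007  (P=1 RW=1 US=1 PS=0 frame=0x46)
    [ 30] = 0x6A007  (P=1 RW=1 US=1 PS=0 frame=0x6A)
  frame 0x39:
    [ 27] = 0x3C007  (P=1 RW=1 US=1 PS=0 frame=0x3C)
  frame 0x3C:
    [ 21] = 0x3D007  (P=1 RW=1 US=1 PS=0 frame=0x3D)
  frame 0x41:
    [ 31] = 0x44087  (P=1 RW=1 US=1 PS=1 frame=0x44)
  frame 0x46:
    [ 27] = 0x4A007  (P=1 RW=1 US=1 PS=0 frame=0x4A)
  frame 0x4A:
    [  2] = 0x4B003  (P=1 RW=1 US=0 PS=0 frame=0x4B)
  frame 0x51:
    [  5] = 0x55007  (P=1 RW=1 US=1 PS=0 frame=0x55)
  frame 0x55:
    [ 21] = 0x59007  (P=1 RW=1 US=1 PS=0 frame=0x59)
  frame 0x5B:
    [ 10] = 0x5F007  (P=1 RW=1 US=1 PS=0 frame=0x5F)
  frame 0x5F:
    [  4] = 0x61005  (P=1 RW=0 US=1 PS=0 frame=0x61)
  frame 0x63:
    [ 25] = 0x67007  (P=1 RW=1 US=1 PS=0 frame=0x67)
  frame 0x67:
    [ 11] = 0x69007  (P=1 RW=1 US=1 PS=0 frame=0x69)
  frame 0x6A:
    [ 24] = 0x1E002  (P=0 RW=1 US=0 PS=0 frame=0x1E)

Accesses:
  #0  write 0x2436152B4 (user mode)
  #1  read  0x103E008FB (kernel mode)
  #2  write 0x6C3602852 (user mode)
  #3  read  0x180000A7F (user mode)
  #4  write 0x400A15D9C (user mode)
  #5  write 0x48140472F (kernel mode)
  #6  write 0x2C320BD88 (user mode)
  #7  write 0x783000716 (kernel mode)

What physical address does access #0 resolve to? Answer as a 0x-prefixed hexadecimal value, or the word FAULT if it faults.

Trace:
#0 VA=0x2436152B4 (w,user):
  lvl0: tbl 0x36, slot 9 ⇒ 0x39007 (P1/RW1/US1/PS0)
  lvl1: tbl 0x39, slot 27 ⇒ 0x3C007 (P1/RW1/US1/PS0)
  lvl2: tbl 0x3C, slot 21 ⇒ 0x3D007 (P1/RW1/US1/PS0)
  → PA=0x3D2B4  (3 entries read)
#1 VA=0x103E008FB (r,kernel):
  lvl0: tbl 0x36, slot 4 ⇒ 0x41007 (P1/RW1/US1/PS0)
  lvl1: tbl 0x41, slot 31 ⇒ 0x44087 (P1/RW1/US1/PS1)
  → PA=0x448FB (huge @L1)  (2 entries read)
#2 VA=0x6C3602852 (w,user):
  lvl0: tbl 0x36, slot 27 ⇒ 0x46007 (P1/RW1/US1/PS0)
  lvl1: tbl 0x46, slot 27 ⇒ 0x4A007 (P1/RW1/US1/PS0)
  lvl2: tbl 0x4A, slot 2 ⇒ 0x4B003 (P1/RW1/US0/PS0)
  ⇒ fault: PROTECTION_VIOLATION  — 3 lookups
#3 VA=0x180000A7F (r,user):
  lvl0: tbl 0x36, slot 6 ⇒ 0x4F087 (P1/RW1/US1/PS1)
  → PA=0x4FA7F (huge @L0)  (1 entries read)
#4 VA=0x400A15D9C (w,user):
  lvl0: tbl 0x36, slot 16 ⇒ 0x51007 (P1/RW1/US1/PS0)
  lvl1: tbl 0x51, slot 5 ⇒ 0x55007 (P1/RW1/US1/PS0)
  lvl2: tbl 0x55, slot 21 ⇒ 0x59007 (P1/RW1/US1/PS0)
  → PA=0x59D9C  (3 entries read)
#5 VA=0x48140472F (w,kernel):
  lvl0: tbl 0x36, slot 18 ⇒ 0x5B007 (P1/RW1/US1/PS0)
  lvl1: tbl 0x5B, slot 10 ⇒ 0x5F007 (P1/RW1/US1/PS0)
  lvl2: tbl 0x5F, slot 4 ⇒ 0x61005 (P1/RW0/US1/PS0)
  ⇒ fault: PROTECTION_VIOLATION  — 3 lookups
#6 VA=0x2C320BD88 (w,user):
  lvl0: tbl 0x36, slot 11 ⇒ 0x63007 (P1/RW1/US1/PS0)
  lvl1: tbl 0x63, slot 25 ⇒ 0x67007 (P1/RW1/US1/PS0)
  lvl2: tbl 0x67, slot 11 ⇒ 0x69007 (P1/RW1/US1/PS0)
  → PA=0x69D88  (3 entries read)
#7 VA=0x783000716 (w,kernel):
  lvl0: tbl 0x36, slot 30 ⇒ 0x6A007 (P1/RW1/US1/PS0)
  lvl1: tbl 0x6A, slot 24 ⇒ 0x1E002 (P0/RW1/US0/PS0)
  ⇒ fault: PAGE_NOT_PRESENT  — 2 lookups

Access #0 PA: 0x3D2B4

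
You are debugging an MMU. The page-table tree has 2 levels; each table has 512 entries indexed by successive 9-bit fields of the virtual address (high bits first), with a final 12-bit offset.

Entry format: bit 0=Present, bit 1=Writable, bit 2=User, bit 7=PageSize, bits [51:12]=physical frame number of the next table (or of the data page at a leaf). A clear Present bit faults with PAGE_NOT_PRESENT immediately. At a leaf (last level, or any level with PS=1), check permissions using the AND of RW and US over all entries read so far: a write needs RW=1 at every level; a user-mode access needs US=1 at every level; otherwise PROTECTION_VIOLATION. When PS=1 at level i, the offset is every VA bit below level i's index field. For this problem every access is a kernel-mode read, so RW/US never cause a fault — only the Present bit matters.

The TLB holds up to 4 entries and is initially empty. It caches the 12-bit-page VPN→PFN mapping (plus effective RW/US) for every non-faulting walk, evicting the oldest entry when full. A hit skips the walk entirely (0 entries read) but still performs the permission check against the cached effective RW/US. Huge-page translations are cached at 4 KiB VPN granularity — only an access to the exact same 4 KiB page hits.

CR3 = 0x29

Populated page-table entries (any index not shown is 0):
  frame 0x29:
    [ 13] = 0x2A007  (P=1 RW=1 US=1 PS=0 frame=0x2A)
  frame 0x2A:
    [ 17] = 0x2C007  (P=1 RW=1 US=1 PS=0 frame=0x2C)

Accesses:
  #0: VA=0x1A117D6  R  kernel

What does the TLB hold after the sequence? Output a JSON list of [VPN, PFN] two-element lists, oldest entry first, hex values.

Walk each access:
#0 VA=0x1A117D6 (r,kernel):
  L0 @0x29[13] → 0x2A007  P=1,RW=1,US=1,PS=0
  L1 @0x2A[17] → 0x2C007  P=1,RW=1,US=1,PS=0
  ✓ 0x2C7D6  — 2 lookups

TLB: [["0x1A11", "0x2C"]]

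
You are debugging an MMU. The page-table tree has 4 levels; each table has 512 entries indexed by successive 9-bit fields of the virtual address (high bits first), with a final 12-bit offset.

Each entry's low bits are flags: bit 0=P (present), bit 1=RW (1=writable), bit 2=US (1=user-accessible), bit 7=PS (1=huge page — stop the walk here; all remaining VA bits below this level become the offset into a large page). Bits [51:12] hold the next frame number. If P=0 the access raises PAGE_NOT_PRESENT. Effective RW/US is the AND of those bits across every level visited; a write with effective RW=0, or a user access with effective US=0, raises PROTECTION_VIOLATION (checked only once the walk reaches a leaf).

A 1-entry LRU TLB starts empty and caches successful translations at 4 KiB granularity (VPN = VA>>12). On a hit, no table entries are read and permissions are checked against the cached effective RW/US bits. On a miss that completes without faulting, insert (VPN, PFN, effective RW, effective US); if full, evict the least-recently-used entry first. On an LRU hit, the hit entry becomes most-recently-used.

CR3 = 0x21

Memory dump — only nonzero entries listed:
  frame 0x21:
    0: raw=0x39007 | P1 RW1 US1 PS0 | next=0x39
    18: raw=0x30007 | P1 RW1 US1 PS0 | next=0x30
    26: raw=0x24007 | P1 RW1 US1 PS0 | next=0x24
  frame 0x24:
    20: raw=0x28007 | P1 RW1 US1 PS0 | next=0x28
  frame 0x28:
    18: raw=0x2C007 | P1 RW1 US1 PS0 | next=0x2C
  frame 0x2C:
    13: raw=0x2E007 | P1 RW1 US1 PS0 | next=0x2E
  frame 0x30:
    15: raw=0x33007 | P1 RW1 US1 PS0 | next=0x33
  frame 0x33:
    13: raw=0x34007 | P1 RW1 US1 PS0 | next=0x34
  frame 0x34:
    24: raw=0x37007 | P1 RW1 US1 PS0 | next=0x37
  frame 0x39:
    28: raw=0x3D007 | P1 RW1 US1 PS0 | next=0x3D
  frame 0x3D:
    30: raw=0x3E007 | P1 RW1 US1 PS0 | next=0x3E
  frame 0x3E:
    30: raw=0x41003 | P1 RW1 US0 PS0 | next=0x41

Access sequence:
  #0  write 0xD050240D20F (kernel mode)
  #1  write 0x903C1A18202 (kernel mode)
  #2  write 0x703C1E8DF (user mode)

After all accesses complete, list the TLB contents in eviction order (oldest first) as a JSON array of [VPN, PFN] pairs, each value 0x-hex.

Trace:
#0 VA=0xD050240D20F (w,kernel):
  lvl0: tbl 0x21, slot 26 ⇒ 0x24007 (P1/RW1/US1/PS0)
  lvl1: tbl 0x24, slot 20 ⇒ 0x28007 (P1/RW1/US1/PS0)
  lvl2: tbl 0x28, slot 18 ⇒ 0x2C007 (P1/RW1/US1/PS0)
  lvl3: tbl 0x2C, slot 13 ⇒ 0x2E007 (P1/RW1/US1/PS0)
  ⇒ phys 0x2E20F  [4 reads]
#1 VA=0x903C1A18202 (w,kernel):
  lvl0: tbl 0x21, slot 18 ⇒ 0x30007 (P1/RW1/US1/PS0)
  lvl1: tbl 0x30, slot 15 ⇒ 0x33007 (P1/RW1/US1/PS0)
  lvl2: tbl 0x33, slot 13 ⇒ 0x34007 (P1/RW1/US1/PS0)
  lvl3: tbl 0x34, slot 24 ⇒ 0x37007 (P1/RW1/US1/PS0)
  ⇒ phys 0x37202  [4 reads]
#2 VA=0x703C1E8DF (w,user):
  lvl0: tbl 0x21, slot 0 ⇒ 0x39007 (P1/RW1/US1/PS0)
  lvl1: tbl 0x39, slot 28 ⇒ 0x3D007 (P1/RW1/US1/PS0)
  lvl2: tbl 0x3D, slot 30 ⇒ 0x3E007 (P1/RW1/US1/PS0)
  lvl3: tbl 0x3E, slot 30 ⇒ 0x41003 (P1/RW1/US0/PS0)
  → PROTECTION_VIOLATION  (4 entries read)

TLB: [["0x903C1A18", "0x37"]]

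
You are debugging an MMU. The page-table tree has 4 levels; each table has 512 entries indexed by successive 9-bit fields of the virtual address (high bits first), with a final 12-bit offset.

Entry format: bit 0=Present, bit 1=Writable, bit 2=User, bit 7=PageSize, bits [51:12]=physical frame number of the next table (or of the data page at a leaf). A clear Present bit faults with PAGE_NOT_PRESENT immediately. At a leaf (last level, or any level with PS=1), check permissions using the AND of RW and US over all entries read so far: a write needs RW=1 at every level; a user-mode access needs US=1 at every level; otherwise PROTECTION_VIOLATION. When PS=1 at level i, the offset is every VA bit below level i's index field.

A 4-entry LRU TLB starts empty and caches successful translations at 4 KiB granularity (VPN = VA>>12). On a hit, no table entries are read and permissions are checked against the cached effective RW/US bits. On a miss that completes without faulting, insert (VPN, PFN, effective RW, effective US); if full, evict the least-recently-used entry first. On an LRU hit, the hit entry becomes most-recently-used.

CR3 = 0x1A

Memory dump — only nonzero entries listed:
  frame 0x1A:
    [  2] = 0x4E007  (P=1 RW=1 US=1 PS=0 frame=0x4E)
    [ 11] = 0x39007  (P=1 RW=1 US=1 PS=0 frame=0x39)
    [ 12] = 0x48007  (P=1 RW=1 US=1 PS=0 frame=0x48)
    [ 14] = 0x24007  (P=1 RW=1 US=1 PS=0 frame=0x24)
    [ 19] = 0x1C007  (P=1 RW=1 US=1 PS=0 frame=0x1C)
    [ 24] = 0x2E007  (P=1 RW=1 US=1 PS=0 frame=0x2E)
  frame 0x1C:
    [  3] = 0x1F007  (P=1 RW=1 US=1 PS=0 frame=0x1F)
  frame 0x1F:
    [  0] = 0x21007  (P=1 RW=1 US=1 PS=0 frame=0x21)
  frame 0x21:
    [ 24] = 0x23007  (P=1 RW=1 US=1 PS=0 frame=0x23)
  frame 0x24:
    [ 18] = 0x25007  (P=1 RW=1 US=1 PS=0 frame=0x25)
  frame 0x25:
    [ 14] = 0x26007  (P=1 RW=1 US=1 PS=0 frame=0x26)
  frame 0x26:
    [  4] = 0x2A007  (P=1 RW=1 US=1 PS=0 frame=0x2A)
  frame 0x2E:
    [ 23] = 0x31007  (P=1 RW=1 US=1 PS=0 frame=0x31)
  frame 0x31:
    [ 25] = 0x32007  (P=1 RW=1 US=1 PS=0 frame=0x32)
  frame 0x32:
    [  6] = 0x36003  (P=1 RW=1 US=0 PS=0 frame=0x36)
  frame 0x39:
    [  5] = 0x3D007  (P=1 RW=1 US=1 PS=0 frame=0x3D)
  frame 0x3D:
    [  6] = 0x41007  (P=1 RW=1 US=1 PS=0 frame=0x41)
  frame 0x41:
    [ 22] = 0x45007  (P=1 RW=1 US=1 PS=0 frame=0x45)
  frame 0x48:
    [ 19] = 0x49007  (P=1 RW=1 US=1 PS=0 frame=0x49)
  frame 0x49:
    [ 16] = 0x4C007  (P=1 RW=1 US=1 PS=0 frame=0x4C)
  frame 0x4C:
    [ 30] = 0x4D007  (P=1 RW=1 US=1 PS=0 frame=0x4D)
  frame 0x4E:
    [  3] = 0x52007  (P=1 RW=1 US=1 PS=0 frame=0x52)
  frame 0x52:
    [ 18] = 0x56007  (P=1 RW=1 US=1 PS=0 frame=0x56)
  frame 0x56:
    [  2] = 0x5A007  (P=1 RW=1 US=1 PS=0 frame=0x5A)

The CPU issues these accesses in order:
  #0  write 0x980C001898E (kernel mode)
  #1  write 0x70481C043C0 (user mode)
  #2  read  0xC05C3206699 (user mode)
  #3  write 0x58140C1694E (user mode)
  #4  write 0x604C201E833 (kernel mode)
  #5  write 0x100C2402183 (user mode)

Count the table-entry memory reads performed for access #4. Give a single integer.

Walk each access:
#0 VA=0x980C001898E (w,kernel):
  [0] read 0x1A idx=19: raw=0x1C007 flags P=1 W=1 U=1 S=0
  [1] read 0x1C idx=3: raw=0x1F007 flags P=1 W=1 U=1 S=0
  [2] read 0x1F idx=0: raw=0x21007 flags P=1 W=1 U=1 S=0
  [3] read 0x21 idx=24: raw=0x23007 flags P=1 W=1 U=1 S=0
  → PA=0x2398E  (4 entries read)
#1 VA=0x70481C043C0 (w,user):
  [0] read 0x1A idx=14: raw=0x24007 flags P=1 W=1 U=1 S=0
  [1] read 0x24 idx=18: raw=0x25007 flags P=1 W=1 U=1 S=0
  [2] read 0x25 idx=14: raw=0x26007 flags P=1 W=1 U=1 S=0
  [3] read 0x26 idx=4: raw=0x2A007 flags P=1 W=1 U=1 S=0
  → PA=0x2A3C0  (4 entries read)
#2 VA=0xC05C3206699 (r,user):
  [0] read 0x1A idx=24: raw=0x2E007 flags P=1 W=1 U=1 S=0
  [1] read 0x2E idx=23: raw=0x31007 flags P=1 W=1 U=1 S=0
  [2] read 0x31 idx=25: raw=0x32007 flags P=1 W=1 U=1 S=0
  [3] read 0x32 idx=6: raw=0x36003 flags P=1 W=1 U=0 S=0
  → PROTECTION_VIOLATION  (4 entries read)
#3 VA=0x58140C1694E (w,user):
  [0] read 0x1A idx=11: raw=0x39007 flags P=1 W=1 U=1 S=0
  [1] read 0x39 idx=5: raw=0x3D007 flags P=1 W=1 U=1 S=0
  [2] read 0x3D idx=6: raw=0x41007 flags P=1 W=1 U=1 S=0
  [3] read 0x41 idx=22: raw=0x45007 flags P=1 W=1 U=1 S=0
  → PA=0x4594E  (4 entries read)
#4 VA=0x604C201E833 (w,kernel):
  [0] read 0x1A idx=12: raw=0x48007 flags P=1 W=1 U=1 S=0
  [1] read 0x48 idx=19: raw=0x49007 flags P=1 W=1 U=1 S=0
  [2] read 0x49 idx=16: raw=0x4C007 flags P=1 W=1 U=1 S=0
  [3] read 0x4C idx=30: raw=0x4D007 flags P=1 W=1 U=1 S=0
  → PA=0x4D833  (4 entries read)
#5 VA=0x100C2402183 (w,user):
  [0] read 0x1A idx=2: raw=0x4E007 flags P=1 W=1 U=1 S=0
  [1] read 0x4E idx=3: raw=0x52007 flags P=1 W=1 U=1 S=0
  [2] read 0x52 idx=18: raw=0x56007 flags P=1 W=1 U=1 S=0
  [3] read 0x56 idx=2: raw=0x5A007 flags P=1 W=1 U=1 S=0
  → PA=0x5A183  (4 entries read)

Entries read for #4: 4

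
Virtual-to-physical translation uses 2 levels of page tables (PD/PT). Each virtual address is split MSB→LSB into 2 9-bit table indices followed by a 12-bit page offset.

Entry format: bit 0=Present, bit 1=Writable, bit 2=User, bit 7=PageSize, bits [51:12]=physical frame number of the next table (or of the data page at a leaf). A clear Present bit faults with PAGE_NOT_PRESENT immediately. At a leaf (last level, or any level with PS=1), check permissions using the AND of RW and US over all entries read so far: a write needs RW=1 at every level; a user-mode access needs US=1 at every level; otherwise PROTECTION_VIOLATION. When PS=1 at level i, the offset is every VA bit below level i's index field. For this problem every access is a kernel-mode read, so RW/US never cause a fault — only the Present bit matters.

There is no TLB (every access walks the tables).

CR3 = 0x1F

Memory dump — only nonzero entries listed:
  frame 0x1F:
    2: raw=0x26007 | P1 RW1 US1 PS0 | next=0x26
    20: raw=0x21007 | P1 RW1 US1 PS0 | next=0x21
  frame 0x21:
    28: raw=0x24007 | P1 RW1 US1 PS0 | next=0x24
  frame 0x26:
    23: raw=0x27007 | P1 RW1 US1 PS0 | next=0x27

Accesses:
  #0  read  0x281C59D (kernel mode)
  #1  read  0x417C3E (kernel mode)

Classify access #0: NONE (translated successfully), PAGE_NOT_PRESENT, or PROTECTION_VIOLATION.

Walk each access:
#0 VA=0x281C59D (r,kernel):
  lvl0: tbl 0x1F, slot 20 ⇒ 0x21007 (P1/RW1/US1/PS0)
  lvl1: tbl 0x21, slot 28 ⇒ 0x24007 (P1/RW1/US1/PS0)
  → PA=0x2459D  (2 entries read)
#1 VA=0x417C3E (r,kernel):
  lvl0: tbl 0x1F, slot 2 ⇒ 0x26007 (P1/RW1/US1/PS0)
  lvl1: tbl 0x26, slot 23 ⇒ 0x27007 (P1/RW1/US1/PS0)
  → PA=0x27C3E  (2 entries read)

Access #0 fault: NONE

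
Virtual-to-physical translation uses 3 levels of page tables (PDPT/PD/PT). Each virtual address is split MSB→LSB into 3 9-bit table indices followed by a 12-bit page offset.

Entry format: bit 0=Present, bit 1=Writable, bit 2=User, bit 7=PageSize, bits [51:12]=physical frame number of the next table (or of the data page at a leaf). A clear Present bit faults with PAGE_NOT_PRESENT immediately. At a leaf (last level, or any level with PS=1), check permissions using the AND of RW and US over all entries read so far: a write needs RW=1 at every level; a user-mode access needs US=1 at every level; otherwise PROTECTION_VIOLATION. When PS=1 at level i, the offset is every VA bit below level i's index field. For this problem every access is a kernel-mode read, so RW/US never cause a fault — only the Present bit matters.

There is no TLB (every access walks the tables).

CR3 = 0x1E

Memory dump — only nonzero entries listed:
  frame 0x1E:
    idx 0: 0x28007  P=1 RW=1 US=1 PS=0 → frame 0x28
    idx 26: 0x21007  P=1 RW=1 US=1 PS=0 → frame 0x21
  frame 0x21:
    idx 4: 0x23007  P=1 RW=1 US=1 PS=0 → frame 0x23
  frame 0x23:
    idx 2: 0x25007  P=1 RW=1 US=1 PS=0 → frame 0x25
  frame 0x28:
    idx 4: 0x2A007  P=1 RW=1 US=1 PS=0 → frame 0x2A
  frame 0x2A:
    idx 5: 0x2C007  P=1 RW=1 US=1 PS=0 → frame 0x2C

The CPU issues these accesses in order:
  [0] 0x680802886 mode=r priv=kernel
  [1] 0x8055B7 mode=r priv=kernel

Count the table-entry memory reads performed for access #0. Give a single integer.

Trace:
#0 VA=0x680802886 (r,kernel):
  L0: frame=0x1E idx=26 entry=0x21007 [P=1 RW=1 US=1 PS=0]
  L1: frame=0x21 idx=4 entry=0x23007 [P=1 RW=1 US=1 PS=0]
  L2: frame=0x23 idx=2 entry=0x25007 [P=1 RW=1 US=1 PS=0]
  ⇒ phys 0x25886  [3 reads]
#1 VA=0x8055B7 (r,kernel):
  L0: frame=0x1E idx=0 entry=0x28007 [P=1 RW=1 US=1 PS=0]
  L1: frame=0x28 idx=4 entry=0x2A007 [P=1 RW=1 US=1 PS=0]
  L2: frame=0x2A idx=5 entry=0x2C007 [P=1 RW=1 US=1 PS=0]
  ⇒ phys 0x2C5B7  [3 reads]

Entries read for #0: 3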